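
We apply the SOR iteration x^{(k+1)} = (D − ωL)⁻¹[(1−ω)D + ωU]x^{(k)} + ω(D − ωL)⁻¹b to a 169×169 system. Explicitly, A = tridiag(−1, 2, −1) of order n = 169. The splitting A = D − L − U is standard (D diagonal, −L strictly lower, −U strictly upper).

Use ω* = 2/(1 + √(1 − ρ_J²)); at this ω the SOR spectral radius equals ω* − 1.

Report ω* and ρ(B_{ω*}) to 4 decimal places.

ω* = 1.9637, ρ_SOR = 0.9637

spectrum of D⁻¹(L+U) = {cos(kπ/170) : 1≤k≤169}; ρ_J = cos(π/170) = 0.9998.
√(1−ρ_J²) simplifies to sin(π/170) = 0.01848.
Young: ω* = 2/(1+√(1−ρ_J²)) = 2/(1+0.01848) = 2/1.01848 = 1.9637.
[ρ_SOR] ω* − 1 = 0.9637.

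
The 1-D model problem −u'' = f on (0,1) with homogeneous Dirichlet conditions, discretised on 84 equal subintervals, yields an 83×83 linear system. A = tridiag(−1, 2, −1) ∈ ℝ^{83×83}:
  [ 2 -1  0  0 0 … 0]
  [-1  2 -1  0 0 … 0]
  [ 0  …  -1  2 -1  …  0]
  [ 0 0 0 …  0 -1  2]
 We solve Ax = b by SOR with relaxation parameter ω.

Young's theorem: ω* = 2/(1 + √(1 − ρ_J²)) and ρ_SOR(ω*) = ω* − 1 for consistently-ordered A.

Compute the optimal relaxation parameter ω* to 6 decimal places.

ω* = 1.927913

B_J for the 83×83 system has eigenvalues cos(kπ/84); ρ_J = cos(π/84) = 0.999301.
1 − cos²(π/84) = sin²(π/84) ⇒ √(1−ρ_J²) = sin(π/84) = 0.0373912.
ω* = 2/(1+0.0373912) = 1.927913
[ρ_SOR] ω* − 1 = 0.927913.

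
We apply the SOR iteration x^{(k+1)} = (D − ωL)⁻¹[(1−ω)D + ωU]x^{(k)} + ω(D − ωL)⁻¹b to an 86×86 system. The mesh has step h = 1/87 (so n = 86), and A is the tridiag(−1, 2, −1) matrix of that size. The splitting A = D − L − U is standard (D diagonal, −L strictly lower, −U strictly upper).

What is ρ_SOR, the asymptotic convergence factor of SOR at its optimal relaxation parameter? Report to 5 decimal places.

ρ_SOR = 0.93031

B_J for the 86×86 system has eigenvalues cos(kπ/87); ρ_J = cos(π/87) = 0.99935.
√(1−ρ_J²) = |sin(π/87)| = 0.036102
ω* = 2/(1+0.036102) = 1.93031
ρ_SOR = ω* − 1 ≈ 0.93031.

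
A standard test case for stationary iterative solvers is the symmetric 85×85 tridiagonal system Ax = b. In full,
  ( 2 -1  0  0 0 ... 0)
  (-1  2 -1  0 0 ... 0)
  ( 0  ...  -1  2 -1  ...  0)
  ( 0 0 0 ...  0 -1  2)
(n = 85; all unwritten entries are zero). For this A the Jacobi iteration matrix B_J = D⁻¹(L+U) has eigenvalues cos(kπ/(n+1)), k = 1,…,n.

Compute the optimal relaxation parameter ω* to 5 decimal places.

B_J for the 85×85 system has eigenvalues cos(kπ/86); ρ_J = cos(π/86) = 0.99933.
√(1−ρ_J²) simplifies to sin(π/86) = 0.036522.
ω* = 2/(1+0.036522) = 1.92953
ρ_SOR = ω* − 1 = 1.92953 − 1 = 0.92953.

ω* = 1.92953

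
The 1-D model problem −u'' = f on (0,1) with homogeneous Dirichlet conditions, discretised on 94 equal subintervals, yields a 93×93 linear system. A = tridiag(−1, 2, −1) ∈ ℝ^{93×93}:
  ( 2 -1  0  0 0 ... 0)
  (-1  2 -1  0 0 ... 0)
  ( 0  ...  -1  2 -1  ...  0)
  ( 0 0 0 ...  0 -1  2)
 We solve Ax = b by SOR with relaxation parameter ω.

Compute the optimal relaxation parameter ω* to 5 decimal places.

ω* = 1.93533

½·tridiag(1,0,1) at n=93: λ_k = cos(kπ/94); max |λ| at k=1 ⇒ ρ_J = cos(π/94) ≈ 0.99944.
√(1−ρ_J²) simplifies to sin(π/94) = 0.033415.
ω* = 2/(1+0.033415) = 1.93533
ρ_SOR = ω* − 1 ≈ 0.93533.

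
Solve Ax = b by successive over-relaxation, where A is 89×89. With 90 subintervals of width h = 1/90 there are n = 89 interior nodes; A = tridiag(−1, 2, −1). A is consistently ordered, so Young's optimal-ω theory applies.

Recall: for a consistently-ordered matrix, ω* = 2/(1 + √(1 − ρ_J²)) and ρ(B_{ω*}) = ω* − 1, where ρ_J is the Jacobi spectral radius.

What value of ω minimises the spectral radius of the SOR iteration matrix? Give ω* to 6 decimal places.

½·tridiag(1,0,1) at n=89: λ_k = cos(kπ/90); max |λ| at k=1 ⇒ ρ_J = cos(π/90) ≈ 0.999391.
root = sin(π/90) = 0.0348995  (since 1−cos² = sin²).
So ω* = 2/1.0348995 = 1.932555 (Young).
and ρ(B_{ω*}) = 1.932555 − 1 = 0.932555.

ω* = 1.932555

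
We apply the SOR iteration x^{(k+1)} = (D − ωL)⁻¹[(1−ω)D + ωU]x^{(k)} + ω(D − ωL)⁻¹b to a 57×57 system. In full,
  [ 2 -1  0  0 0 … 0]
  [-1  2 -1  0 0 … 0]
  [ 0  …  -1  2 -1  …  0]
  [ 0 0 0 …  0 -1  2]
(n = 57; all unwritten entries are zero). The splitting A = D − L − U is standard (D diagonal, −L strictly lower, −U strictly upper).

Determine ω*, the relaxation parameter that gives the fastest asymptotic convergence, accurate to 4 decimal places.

ω* = 1.8973

With n=57, ρ(Jacobi) = cos(π/58) = 0.9985.
root = sin(π/58) = 0.05414  (since 1−cos² = sin²).
ω* = 2 / (1 + 0.05414) = 2 / 1.05414 ≈ 1.8973.
and ρ(B_{ω*}) = 1.8973 − 1 = 0.8973.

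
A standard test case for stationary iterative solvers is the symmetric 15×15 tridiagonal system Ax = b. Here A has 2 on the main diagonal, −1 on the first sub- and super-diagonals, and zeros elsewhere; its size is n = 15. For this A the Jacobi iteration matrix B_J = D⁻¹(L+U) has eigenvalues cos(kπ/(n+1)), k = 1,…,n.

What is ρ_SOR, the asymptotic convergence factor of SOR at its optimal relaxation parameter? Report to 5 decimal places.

With n=15, ρ(Jacobi) = cos(π/16) = 0.98079.
root = sin(π/16) = 0.195090  (since 1−cos² = sin²).
Then 2/(1+√(1−ρ_J²)) = 2/(1+0.195090); ω* = 2/1.195090 = 1.67351.
[ρ_SOR] ω* − 1 = 0.67351.

ρ_SOR = 0.67351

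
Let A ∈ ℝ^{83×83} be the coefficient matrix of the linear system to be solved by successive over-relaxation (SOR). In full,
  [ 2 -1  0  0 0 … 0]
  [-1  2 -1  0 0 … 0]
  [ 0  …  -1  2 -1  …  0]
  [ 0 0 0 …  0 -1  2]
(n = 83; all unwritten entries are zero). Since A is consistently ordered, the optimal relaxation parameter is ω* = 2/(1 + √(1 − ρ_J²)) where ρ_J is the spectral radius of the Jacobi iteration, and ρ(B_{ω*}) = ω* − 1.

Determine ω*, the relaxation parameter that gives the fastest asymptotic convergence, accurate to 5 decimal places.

n=83: λ(B_J) = 1 − λ(A)/2 = cos(kπ/84); k=1 gives ρ_J = 0.99930.
√(1 − cos²(π/84)) = sin(π/84) ≈ 0.037391.
ω* = 2 / (1 + 0.037391) = 2 / 1.037391 ≈ 1.92791.
[ρ_SOR] ω* − 1 = 0.92791.

ω* = 1.92791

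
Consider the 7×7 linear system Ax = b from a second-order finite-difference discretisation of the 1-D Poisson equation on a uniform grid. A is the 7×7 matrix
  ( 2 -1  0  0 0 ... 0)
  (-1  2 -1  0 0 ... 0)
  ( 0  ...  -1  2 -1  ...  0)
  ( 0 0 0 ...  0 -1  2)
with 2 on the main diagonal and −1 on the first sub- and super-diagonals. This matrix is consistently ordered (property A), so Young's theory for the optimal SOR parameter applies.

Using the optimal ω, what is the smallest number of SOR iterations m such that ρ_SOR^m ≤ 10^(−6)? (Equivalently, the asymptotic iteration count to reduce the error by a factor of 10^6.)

ρ_J = max_k |cos(kπ/8)| = cos(π/8) = 0.9238795
√(1−ρ_J²) simplifies to sin(π/8) = 0.3826834.
[ω*] 2 ÷ (1 + 0.3826834) = 2 ÷ 1.3826834 = 1.4464627.
Hence ρ(B_{ω*}) = 1.4464627 − 1 = 0.4464627.
6·ln10 = 13.8155; −ln(0.4464627) = 0.806399; m = ⌈13.8155/0.806399⌉ = ⌈17.132⌉ = 18.

m = 18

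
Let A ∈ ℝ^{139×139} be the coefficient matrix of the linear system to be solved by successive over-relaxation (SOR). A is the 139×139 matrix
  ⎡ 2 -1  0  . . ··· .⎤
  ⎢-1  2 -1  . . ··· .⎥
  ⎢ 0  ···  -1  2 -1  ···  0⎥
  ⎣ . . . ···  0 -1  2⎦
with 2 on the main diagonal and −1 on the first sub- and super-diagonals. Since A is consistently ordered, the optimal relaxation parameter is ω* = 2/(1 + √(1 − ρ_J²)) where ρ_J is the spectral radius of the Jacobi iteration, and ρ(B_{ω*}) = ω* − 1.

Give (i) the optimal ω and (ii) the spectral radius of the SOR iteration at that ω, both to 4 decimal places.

[ρ_J] n=139: ρ(B_J) = cos(π/(n+1)) = cos(π/140) = 0.9997.
root = sin(π/140) = 0.02244  (since 1−cos² = sin²).
ω* = 2 / (1 + 0.02244) = 2 / 1.02244 ≈ 1.9561.
ρ_SOR = ω* − 1 = 1.9561 − 1 = 0.9561.

ω* = 1.9561, ρ_SOR = 0.9561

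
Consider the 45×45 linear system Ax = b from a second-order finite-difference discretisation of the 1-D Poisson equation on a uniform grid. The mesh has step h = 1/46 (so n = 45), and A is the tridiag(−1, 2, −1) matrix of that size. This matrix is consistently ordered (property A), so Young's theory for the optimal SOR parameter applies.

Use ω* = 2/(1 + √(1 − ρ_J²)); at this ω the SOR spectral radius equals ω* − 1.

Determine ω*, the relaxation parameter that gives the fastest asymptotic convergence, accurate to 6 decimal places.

ω* = 1.872234

[ρ_J] n=45: ρ(B_J) = cos(π/(n+1)) = cos(π/46) = 0.997669.
root = sin(π/46) = 0.0682424  (since 1−cos² = sin²).
So ω* = 2/1.0682424 = 1.872234 (Young).
ρ(B_{ω*}) = ω*−1 = 0.872234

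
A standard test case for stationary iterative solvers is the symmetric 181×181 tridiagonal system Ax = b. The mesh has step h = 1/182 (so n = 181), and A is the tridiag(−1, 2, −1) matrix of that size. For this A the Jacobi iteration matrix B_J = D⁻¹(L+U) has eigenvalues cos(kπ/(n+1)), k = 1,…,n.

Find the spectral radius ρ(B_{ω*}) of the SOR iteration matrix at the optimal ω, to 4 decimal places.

ρ_SOR = 0.9661

ρ_J = max_k |cos(kπ/182)| = cos(π/182) = 0.9999
√(1 − cos²(π/182)) = sin(π/182) ≈ 0.01726.
[ω*] 2 ÷ (1 + 0.01726) = 2 ÷ 1.01726 = 1.9661.
[ρ_SOR] ω* − 1 = 0.9661.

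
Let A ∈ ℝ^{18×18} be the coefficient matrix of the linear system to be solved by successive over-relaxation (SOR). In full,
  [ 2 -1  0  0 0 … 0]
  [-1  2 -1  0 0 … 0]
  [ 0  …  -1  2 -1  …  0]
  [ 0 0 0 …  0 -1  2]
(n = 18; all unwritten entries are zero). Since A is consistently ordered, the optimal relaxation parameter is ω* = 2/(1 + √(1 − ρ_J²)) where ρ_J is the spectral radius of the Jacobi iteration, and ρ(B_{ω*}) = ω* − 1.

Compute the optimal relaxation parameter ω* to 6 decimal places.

ω* = 1.717336

With n=18, ρ(Jacobi) = cos(π/19) = 0.986361.
1 − cos²(π/19) = sin²(π/19) ⇒ √(1−ρ_J²) = sin(π/19) = 0.1645946.
ω* = 2/(1+0.1645946) = 1.717336
ρ_SOR = ω* − 1 = 1.717336 − 1 = 0.717336.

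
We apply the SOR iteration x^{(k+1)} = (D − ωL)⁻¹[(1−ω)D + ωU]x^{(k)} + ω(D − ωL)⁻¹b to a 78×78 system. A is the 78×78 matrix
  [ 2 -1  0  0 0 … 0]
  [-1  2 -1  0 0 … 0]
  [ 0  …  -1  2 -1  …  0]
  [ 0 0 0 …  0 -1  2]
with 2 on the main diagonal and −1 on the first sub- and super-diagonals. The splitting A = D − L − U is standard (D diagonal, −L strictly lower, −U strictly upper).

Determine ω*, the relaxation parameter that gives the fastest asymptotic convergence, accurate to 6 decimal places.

ω* = 1.923527

B_J for the 78×78 system has eigenvalues cos(kπ/79); ρ_J = cos(π/79) = 0.999209.
√(1−ρ_J²) simplifies to sin(π/79) = 0.0397565.
So ω* = 2/1.0397565 = 1.923527 (Young).
[ρ_SOR] ω* − 1 = 0.923527.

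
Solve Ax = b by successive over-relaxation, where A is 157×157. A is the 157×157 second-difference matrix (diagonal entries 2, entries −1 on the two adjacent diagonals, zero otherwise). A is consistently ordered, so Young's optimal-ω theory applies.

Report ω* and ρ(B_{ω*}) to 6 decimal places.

ω* = 1.961011, ρ_SOR = 0.961011

B_J for the 157×157 system has eigenvalues cos(kπ/158); ρ_J = cos(π/158) = 0.999802.
root = sin(π/158) = 0.0198822  (since 1−cos² = sin²).
ω* = 2 / (1 + 0.0198822) = 2 / 1.0198822 ≈ 1.961011.
and ρ(B_{ω*}) = 1.961011 − 1 = 0.961011.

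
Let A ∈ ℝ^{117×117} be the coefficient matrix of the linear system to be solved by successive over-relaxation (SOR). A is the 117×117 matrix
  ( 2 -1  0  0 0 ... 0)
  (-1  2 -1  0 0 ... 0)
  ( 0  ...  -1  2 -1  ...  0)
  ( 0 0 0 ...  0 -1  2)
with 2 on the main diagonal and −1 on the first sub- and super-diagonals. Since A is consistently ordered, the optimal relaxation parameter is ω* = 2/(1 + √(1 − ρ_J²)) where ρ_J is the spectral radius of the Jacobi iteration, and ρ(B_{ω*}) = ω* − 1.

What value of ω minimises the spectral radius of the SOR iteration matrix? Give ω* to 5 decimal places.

With n=117, ρ(Jacobi) = cos(π/118) = 0.99965.
1 − cos²(π/118) = sin²(π/118) ⇒ √(1−ρ_J²) = sin(π/118) = 0.026621.
ω* = 2/(1 + 0.026621) = 2/1.026621 = 1.94814.
At ω = 1.94814 every |λ(B_ω)| = ω−1, so ρ_SOR = 0.94814.

ω* = 1.94814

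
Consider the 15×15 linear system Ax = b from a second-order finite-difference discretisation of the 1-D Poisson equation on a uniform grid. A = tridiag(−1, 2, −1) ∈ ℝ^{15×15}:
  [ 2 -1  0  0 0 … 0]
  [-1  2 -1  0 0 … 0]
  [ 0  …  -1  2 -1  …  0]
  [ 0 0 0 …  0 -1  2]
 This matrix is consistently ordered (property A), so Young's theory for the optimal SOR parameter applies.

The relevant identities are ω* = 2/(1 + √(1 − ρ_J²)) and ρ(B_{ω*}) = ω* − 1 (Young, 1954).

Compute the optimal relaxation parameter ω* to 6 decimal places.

ω* = 1.673514

B_J for the 15×15 system has eigenvalues cos(kπ/16); ρ_J = cos(π/16) = 0.980785.
√(1−ρ_J²) = |sin(π/16)| = 0.1950903
Young: ω* = 2/(1+√(1−ρ_J²)) = 2/(1+0.1950903) = 2/1.1950903 = 1.673514.
and ρ(B_{ω*}) = 1.673514 − 1 = 0.673514.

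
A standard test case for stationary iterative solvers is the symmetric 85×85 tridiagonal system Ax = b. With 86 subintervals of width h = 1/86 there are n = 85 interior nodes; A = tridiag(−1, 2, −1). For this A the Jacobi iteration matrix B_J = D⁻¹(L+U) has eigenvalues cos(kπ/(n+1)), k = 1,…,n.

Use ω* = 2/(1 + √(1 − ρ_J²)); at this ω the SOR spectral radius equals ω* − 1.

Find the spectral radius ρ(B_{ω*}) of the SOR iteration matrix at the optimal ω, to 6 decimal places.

ρ_SOR = 0.929530

B_J for the 85×85 system has eigenvalues cos(kπ/86); ρ_J = cos(π/86) = 0.999333.
1 − cos²(π/86) = sin²(π/86) ⇒ √(1−ρ_J²) = sin(π/86) = 0.0365220.
ω* = 2/(1 + 0.0365220) = 2/1.0365220 = 1.929530.
ρ(B_{ω*}) = ω*−1 = 0.929530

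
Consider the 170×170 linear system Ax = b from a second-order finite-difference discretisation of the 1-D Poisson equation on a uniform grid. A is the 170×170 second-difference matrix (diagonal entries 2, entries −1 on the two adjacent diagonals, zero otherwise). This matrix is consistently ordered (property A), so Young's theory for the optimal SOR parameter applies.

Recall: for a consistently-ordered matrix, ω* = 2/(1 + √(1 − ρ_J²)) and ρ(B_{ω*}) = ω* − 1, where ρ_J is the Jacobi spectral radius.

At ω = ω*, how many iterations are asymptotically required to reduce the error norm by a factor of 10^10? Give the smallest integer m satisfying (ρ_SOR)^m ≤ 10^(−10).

n=170: λ(B_J) = 1 − λ(A)/2 = cos(kπ/171); k=1 gives ρ_J = 0.9998312.
√(1−ρ_J²) simplifies to sin(π/171) = 0.0183709.
So ω* = 2/1.0183709 = 1.9639210 (Young).
Hence ρ(B_{ω*}) = 1.9639210 − 1 = 0.9639210.
For 10 digits: m = 10·ln10 / (−ln 0.9639210) = 23.0259/0.0367459 = 626.625; round up → m = 627.

m = 627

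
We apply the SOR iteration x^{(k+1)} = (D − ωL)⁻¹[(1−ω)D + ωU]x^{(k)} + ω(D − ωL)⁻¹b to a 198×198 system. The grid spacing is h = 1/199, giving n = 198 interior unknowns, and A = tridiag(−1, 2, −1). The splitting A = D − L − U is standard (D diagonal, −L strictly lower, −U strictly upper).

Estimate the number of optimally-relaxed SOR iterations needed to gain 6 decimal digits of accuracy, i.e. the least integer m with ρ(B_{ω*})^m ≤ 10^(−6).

m = 438

ρ_J = max_k |cos(kπ/199)| = cos(π/199) = 0.9998754
√(1 − cos²(π/199)) = sin(π/199) ≈ 0.0157862.
Then 2/(1+√(1−ρ_J²)) = 2/(1+0.0157862); ω* = 2/1.0157862 = 1.9689183.
and ρ(B_{ω*}) = 1.9689183 − 1 = 0.9689183.
m ≥ 6·ln10 / (−ln 0.9689183) = 437.546; smallest integer m = 438.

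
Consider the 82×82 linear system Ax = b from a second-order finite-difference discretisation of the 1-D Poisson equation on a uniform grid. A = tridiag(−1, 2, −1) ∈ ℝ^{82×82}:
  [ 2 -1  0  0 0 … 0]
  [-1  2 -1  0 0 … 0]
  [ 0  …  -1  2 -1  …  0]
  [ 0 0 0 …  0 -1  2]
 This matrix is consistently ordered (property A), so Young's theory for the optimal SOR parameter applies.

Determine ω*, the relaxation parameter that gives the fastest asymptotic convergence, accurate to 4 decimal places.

B_J for the 82×82 system has eigenvalues cos(kπ/83); ρ_J = cos(π/83) = 0.9993.
root = sin(π/83) = 0.03784  (since 1−cos² = sin²).
ω* = 2 / (1 + 0.03784) = 2 / 1.03784 ≈ 1.9271.
At ω = 1.9271 every |λ(B_ω)| = ω−1, so ρ_SOR = 0.9271.

ω* = 1.9271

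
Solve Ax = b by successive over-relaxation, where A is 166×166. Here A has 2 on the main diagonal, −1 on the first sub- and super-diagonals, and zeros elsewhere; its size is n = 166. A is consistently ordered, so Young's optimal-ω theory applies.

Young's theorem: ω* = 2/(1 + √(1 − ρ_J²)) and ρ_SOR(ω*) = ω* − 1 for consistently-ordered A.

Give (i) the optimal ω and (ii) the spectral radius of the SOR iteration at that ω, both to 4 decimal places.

ω* = 1.9631, ρ_SOR = 0.9631

½·tridiag(1,0,1) at n=166: λ_k = cos(kπ/167); max |λ| at k=1 ⇒ ρ_J = cos(π/167) ≈ 0.9998.
1 − cos²(π/167) = sin²(π/167) ⇒ √(1−ρ_J²) = sin(π/167) = 0.01881.
ω* = 2/(1+0.01881) = 1.9631
ρ(B_{ω*}) = ω*−1 = 0.9631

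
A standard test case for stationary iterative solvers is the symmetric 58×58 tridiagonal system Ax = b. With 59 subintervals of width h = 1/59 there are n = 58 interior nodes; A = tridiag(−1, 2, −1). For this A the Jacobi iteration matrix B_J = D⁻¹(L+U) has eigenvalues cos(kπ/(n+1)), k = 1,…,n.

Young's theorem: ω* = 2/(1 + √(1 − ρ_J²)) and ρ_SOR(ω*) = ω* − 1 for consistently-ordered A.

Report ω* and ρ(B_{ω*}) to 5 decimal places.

ω* = 1.89893, ρ_SOR = 0.89893

B_J for the 58×58 system has eigenvalues cos(kπ/59); ρ_J = cos(π/59) = 0.99858.
√(1−ρ_J²) simplifies to sin(π/59) = 0.053222.
ω* = 2/(1+0.053222) = 1.89893
ρ_SOR = ω* − 1 = 1.89893 − 1 = 0.89893.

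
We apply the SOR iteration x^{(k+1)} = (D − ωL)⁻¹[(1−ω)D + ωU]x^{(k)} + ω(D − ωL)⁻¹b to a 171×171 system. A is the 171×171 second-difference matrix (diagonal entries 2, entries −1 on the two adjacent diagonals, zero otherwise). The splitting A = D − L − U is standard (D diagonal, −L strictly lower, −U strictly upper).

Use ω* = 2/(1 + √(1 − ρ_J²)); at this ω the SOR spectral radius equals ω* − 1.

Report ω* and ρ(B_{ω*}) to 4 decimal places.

ω* = 1.9641, ρ_SOR = 0.9641

ρ_J = max_k |cos(kπ/172)| = cos(π/172) = 0.9998
root = sin(π/172) = 0.01826  (since 1−cos² = sin²).
ω* = 2 / (1 + 0.01826) = 2 / 1.01826 ≈ 1.9641.
Hence ρ(B_{ω*}) = 1.9641 − 1 = 0.9641.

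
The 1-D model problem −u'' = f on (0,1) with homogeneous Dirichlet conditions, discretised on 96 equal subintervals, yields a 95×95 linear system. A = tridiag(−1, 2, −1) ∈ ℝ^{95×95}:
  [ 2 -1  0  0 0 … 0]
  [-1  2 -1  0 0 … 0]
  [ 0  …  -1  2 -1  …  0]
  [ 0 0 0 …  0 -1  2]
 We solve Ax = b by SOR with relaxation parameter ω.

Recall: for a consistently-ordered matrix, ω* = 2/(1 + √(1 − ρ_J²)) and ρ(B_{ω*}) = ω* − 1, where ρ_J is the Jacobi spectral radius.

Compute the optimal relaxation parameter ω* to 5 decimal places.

ω* = 1.93664

n=95: λ(B_J) = 1 − λ(A)/2 = cos(kπ/96); k=1 gives ρ_J = 0.99946.
√(1 − cos²(π/96)) = sin(π/96) ≈ 0.032719.
ω* = 2/(1+0.032719) = 1.93664
ρ_SOR = ω* − 1 = 1.93664 − 1 = 0.93664.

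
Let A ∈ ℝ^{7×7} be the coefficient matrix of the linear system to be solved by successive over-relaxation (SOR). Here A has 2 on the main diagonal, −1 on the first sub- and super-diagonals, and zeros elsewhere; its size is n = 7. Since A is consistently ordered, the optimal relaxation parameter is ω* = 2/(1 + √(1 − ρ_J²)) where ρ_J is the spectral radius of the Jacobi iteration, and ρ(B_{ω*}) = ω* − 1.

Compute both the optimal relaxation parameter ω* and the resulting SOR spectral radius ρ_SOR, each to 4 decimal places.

ρ_J = max_k |cos(kπ/8)| = cos(π/8) = 0.9239
1 − cos²(π/8) = sin²(π/8) ⇒ √(1−ρ_J²) = sin(π/8) = 0.38268.
ω* = 2/(1 + 0.38268) = 2/1.38268 = 1.4465.
Hence ρ(B_{ω*}) = 1.4465 − 1 = 0.4465.

ω* = 1.4465, ρ_SOR = 0.4465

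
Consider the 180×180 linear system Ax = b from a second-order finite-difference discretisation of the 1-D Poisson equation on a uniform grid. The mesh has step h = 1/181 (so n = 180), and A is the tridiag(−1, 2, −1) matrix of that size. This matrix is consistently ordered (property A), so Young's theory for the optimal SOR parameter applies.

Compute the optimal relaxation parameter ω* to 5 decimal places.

ω* = 1.96588

[ρ_J] n=180: ρ(B_J) = cos(π/(n+1)) = cos(π/181) = 0.99985.
root = sin(π/181) = 0.017356  (since 1−cos² = sin²).
[ω*] 2 ÷ (1 + 0.017356) = 2 ÷ 1.017356 = 1.96588.
At ω = 1.96588 every |λ(B_ω)| = ω−1, so ρ_SOR = 0.96588.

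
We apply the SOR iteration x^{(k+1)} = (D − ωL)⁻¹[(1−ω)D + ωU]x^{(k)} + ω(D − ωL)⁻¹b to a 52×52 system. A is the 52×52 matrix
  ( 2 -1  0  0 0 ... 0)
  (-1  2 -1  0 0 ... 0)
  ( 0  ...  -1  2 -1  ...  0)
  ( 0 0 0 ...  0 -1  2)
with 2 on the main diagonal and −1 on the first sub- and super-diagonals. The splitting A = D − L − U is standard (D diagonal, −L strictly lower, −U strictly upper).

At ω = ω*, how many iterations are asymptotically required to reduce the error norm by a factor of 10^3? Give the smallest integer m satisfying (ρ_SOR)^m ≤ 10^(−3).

m = 59

With n=52, ρ(Jacobi) = cos(π/53) = 0.9982437.
1 − cos²(π/53) = sin²(π/53) ⇒ √(1−ρ_J²) = sin(π/53) = 0.0592406.
ω* = 2/(1 + 0.0592406) = 2/1.0592406 = 1.8881451.
At ω = 1.8881451 every |λ(B_ω)| = ω−1, so ρ_SOR = 0.8881451.
For 3 digits: m = 3·ln10 / (−ln 0.8881451) = 6.90776/0.11862 = 58.234; round up → m = 59.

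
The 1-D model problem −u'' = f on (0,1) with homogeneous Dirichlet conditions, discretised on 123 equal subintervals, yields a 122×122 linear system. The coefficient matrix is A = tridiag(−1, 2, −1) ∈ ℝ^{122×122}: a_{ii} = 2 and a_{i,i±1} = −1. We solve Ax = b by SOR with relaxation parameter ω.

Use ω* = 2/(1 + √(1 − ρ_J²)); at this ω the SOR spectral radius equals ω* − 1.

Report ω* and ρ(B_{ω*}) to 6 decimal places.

ω* = 1.950195, ρ_SOR = 0.950195

B_J for the 122×122 system has eigenvalues cos(kπ/123); ρ_J = cos(π/123) = 0.999674.
√(1−ρ_J²) simplifies to sin(π/123) = 0.0255386.
[ω*] 2 ÷ (1 + 0.0255386) = 2 ÷ 1.0255386 = 1.950195.
[ρ_SOR] ω* − 1 = 0.950195.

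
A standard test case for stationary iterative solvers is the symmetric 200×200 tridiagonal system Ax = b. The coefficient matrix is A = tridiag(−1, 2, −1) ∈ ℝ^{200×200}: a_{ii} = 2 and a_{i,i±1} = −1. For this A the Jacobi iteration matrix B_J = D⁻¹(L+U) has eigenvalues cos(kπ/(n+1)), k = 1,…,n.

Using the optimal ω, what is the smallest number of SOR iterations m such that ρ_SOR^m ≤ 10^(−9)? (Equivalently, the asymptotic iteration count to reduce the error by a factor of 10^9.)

m = 663

ρ_J = max_k |cos(kπ/201)| = cos(π/201) = 0.9998779
√(1−ρ_J²) = |sin(π/201)| = 0.0156292
Young: ω* = 2/(1+√(1−ρ_J²)) = 2/(1+0.0156292) = 2/1.0156292 = 1.9692226.
ρ(B_{ω*}) = ω*−1 = 0.9692226
m ≥ 9·ln10 / (−ln 0.9692226) = 662.912; smallest integer m = 663.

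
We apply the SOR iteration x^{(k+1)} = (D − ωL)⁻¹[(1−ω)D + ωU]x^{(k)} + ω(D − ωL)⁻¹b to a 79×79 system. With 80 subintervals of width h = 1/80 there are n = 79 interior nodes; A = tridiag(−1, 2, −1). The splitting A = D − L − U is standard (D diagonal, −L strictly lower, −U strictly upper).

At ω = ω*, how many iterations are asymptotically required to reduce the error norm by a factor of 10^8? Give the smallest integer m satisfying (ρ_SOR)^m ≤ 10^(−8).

ρ_J = max_k |cos(kπ/80)| = cos(π/80) = 0.9992290
√(1−ρ_J²) = |sin(π/80)| = 0.0392598
ω* = 2/(1+0.0392598) = 1.9244466
Hence ρ(B_{ω*}) = 1.9244466 − 1 = 0.9244466.
m ≥ 8·ln10 / (−ln 0.9244466) = 234.479; smallest integer m = 235.

m = 235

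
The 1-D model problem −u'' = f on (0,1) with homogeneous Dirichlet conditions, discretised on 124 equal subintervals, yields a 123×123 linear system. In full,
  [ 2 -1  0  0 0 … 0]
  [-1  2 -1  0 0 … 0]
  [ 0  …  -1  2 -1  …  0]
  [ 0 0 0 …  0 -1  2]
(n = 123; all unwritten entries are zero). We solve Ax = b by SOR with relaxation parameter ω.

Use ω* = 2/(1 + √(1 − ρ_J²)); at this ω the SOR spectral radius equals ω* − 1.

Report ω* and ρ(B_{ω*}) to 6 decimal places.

ω* = 1.950586, ρ_SOR = 0.950586

B_J for the 123×123 system has eigenvalues cos(kπ/124); ρ_J = cos(π/124) = 0.999679.
√(1−ρ_J²) simplifies to sin(π/124) = 0.0253327.
So ω* = 2/1.0253327 = 1.950586 (Young).
At ω = 1.950586 every |λ(B_ω)| = ω−1, so ρ_SOR = 0.950586.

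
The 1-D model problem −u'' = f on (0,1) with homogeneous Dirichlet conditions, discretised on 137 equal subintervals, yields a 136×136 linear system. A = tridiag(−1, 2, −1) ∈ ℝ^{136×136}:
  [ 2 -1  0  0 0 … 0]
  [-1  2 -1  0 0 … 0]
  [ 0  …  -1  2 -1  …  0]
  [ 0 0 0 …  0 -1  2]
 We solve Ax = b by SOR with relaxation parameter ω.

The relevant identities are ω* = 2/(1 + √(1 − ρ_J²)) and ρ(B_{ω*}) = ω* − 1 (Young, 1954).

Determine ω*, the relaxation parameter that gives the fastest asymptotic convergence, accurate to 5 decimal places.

[ρ_J] n=136: ρ(B_J) = cos(π/(n+1)) = cos(π/137) = 0.99974.
1 − cos²(π/137) = sin²(π/137) ⇒ √(1−ρ_J²) = sin(π/137) = 0.022929.
So ω* = 2/1.022929 = 1.95517 (Young).
Hence ρ(B_{ω*}) = 1.95517 − 1 = 0.95517.

ω* = 1.95517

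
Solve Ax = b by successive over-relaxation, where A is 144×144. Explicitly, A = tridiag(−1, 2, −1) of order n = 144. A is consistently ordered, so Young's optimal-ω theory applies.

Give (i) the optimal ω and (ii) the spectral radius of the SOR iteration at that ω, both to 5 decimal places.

[ρ_J] n=144: ρ(B_J) = cos(π/(n+1)) = cos(π/145) = 0.99977.
√(1−ρ_J²) simplifies to sin(π/145) = 0.021664.
Then 2/(1+√(1−ρ_J²)) = 2/(1+0.021664); ω* = 2/1.021664 = 1.95759.
and ρ(B_{ω*}) = 1.95759 − 1 = 0.95759.

ω* = 1.95759, ρ_SOR = 0.95759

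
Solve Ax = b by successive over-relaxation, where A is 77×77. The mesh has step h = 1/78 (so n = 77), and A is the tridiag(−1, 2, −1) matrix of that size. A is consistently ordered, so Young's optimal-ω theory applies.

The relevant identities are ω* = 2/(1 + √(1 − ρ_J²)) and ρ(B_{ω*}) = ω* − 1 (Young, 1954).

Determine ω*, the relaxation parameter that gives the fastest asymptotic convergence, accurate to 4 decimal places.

spectrum of D⁻¹(L+U) = {cos(kπ/78) : 1≤k≤77}; ρ_J = cos(π/78) = 0.9992.
√(1−ρ_J²) simplifies to sin(π/78) = 0.04027.
ω* = 2/(1 + 0.04027) = 2/1.04027 = 1.9226.
and ρ(B_{ω*}) = 1.9226 − 1 = 0.9226.

ω* = 1.9226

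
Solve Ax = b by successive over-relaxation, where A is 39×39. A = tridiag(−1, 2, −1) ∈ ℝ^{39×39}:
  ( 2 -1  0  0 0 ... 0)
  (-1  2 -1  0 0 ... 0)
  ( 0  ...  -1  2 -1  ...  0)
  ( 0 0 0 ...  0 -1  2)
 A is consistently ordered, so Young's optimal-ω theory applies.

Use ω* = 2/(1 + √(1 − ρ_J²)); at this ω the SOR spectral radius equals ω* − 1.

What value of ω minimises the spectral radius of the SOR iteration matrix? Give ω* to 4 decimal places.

spectrum of D⁻¹(L+U) = {cos(kπ/40) : 1≤k≤39}; ρ_J = cos(π/40) = 0.9969.
√(1−ρ_J²) = |sin(π/40)| = 0.07846
ω* = 2/(1+0.07846) = 1.8545
ρ_SOR = ω* − 1 ≈ 0.8545.

ω* = 1.8545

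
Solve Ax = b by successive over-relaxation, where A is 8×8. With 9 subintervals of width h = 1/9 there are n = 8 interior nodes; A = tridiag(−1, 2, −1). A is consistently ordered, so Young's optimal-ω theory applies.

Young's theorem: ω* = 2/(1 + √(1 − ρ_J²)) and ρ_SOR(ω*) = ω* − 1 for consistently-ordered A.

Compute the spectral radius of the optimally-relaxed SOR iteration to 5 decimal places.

ρ_SOR = 0.49029

n=8: λ(B_J) = 1 − λ(A)/2 = cos(kπ/9); k=1 gives ρ_J = 0.93969.
√(1−ρ_J²) = |sin(π/9)| = 0.342020
ω* = 2 / (1 + 0.342020) = 2 / 1.342020 ≈ 1.49029.
At ω = 1.49029 every |λ(B_ω)| = ω−1, so ρ_SOR = 0.49029.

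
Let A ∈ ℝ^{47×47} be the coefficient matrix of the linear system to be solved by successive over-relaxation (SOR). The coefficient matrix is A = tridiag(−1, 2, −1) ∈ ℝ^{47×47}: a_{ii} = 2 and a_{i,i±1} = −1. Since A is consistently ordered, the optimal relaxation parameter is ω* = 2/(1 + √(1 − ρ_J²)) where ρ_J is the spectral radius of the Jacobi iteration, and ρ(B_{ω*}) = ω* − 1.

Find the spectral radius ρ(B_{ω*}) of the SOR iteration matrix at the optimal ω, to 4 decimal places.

ρ_SOR = 0.8772

spectrum of D⁻¹(L+U) = {cos(kπ/48) : 1≤k≤47}; ρ_J = cos(π/48) = 0.9979.
√(1 − cos²(π/48)) = sin(π/48) ≈ 0.06540.
Then 2/(1+√(1−ρ_J²)) = 2/(1+0.06540); ω* = 2/1.06540 = 1.8772.
At ω = 1.8772 every |λ(B_ω)| = ω−1, so ρ_SOR = 0.8772.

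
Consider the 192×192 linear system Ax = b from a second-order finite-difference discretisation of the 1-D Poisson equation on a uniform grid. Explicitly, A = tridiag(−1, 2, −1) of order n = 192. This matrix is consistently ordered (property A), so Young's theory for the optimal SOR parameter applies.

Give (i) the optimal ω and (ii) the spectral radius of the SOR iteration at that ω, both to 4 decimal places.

ω* = 1.9680, ρ_SOR = 0.9680

n=192: λ(B_J) = 1 − λ(A)/2 = cos(kπ/193); k=1 gives ρ_J = 0.9999.
root = sin(π/193) = 0.01628  (since 1−cos² = sin²).
[ω*] 2 ÷ (1 + 0.01628) = 2 ÷ 1.01628 = 1.9680.
ρ(B_{ω*}) = ω*−1 = 0.9680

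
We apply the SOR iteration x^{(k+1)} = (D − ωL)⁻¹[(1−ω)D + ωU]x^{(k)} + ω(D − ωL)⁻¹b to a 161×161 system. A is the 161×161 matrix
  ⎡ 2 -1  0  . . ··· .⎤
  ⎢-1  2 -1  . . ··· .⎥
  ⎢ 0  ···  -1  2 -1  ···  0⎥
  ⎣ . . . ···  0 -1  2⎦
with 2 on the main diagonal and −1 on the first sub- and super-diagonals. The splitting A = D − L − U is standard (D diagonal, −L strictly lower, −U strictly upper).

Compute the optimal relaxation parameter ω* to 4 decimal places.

ω* = 1.9620

½·tridiag(1,0,1) at n=161: λ_k = cos(kπ/162); max |λ| at k=1 ⇒ ρ_J = cos(π/162) ≈ 0.9998.
√(1 − cos²(π/162)) = sin(π/162) ≈ 0.01939.
ω* = 2 / (1 + 0.01939) = 2 / 1.01939 ≈ 1.9620.
ρ(B_{ω*}) = ω*−1 = 0.9620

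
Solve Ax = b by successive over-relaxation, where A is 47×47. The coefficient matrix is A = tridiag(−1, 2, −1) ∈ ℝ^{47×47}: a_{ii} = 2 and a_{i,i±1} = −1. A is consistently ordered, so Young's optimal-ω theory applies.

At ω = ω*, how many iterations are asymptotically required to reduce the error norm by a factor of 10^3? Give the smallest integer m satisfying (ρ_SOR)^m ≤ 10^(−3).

m = 53

B_J for the 47×47 system has eigenvalues cos(kπ/48); ρ_J = cos(π/48) = 0.9978589.
root = sin(π/48) = 0.0654031  (since 1−cos² = sin²).
ω* = 2/(1+0.0654031) = 1.8772237
Hence ρ(B_{ω*}) = 1.8772237 − 1 = 0.8772237.
For 3 digits: m = 3·ln10 / (−ln 0.8772237) = 6.90776/0.130993 = 52.734; round up → m = 53.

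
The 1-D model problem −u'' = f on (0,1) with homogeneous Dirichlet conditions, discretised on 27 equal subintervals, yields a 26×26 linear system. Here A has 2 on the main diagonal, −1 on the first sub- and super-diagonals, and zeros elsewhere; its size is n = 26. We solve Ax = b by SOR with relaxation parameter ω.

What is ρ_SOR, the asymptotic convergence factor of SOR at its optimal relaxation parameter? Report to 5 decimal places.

ρ_J = max_k |cos(kπ/27)| = cos(π/27) = 0.99324
root = sin(π/27) = 0.116093  (since 1−cos² = sin²).
Then 2/(1+√(1−ρ_J²)) = 2/(1+0.116093); ω* = 2/1.116093 = 1.79197.
ρ_SOR = ω* − 1 = 1.79197 − 1 = 0.79197.

ρ_SOR = 0.79197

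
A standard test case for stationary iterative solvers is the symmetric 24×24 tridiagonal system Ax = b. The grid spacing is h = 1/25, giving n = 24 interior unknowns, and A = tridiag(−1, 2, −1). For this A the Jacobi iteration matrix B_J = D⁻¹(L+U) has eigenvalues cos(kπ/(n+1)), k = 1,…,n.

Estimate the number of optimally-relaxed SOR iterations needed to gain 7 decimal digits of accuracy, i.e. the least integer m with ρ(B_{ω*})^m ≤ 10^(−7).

spectrum of D⁻¹(L+U) = {cos(kπ/25) : 1≤k≤24}; ρ_J = cos(π/25) = 0.9921147.
√(1−ρ_J²) simplifies to sin(π/25) = 0.1253332.
ω* = 2/(1 + 0.1253332) = 2/1.1253332 = 1.7772514.
At ω = 1.7772514 every |λ(B_ω)| = ω−1, so ρ_SOR = 0.7772514.
For 7 digits: m = 7·ln10 / (−ln 0.7772514) = 16.1181/0.251991 = 63.963; round up → m = 64.

m = 64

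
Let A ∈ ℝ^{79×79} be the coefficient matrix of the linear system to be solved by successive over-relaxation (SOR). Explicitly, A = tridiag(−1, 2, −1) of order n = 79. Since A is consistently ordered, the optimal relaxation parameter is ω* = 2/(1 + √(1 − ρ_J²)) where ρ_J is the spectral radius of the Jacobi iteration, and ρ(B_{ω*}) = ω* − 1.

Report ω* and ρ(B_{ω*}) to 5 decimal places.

½·tridiag(1,0,1) at n=79: λ_k = cos(kπ/80); max |λ| at k=1 ⇒ ρ_J = cos(π/80) ≈ 0.99923.
√(1−ρ_J²) = |sin(π/80)| = 0.039260
Young: ω* = 2/(1+√(1−ρ_J²)) = 2/(1+0.039260) = 2/1.039260 = 1.92445.
ρ_SOR = ω* − 1 = 1.92445 − 1 = 0.92445.

ω* = 1.92445, ρ_SOR = 0.92445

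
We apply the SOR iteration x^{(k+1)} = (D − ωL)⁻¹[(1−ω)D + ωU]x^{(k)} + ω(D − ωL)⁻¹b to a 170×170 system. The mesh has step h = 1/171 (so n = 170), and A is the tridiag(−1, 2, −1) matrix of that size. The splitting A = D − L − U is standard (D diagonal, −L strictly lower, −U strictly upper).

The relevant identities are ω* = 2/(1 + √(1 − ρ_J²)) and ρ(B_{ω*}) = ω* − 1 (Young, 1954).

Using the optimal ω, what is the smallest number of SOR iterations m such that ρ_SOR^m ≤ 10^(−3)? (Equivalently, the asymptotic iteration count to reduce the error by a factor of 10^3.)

[ρ_J] n=170: ρ(B_J) = cos(π/(n+1)) = cos(π/171) = 0.9998312.
√(1−ρ_J²) simplifies to sin(π/171) = 0.0183709.
ω* = 2/(1 + 0.0183709) = 2/1.0183709 = 1.9639210.
ρ_SOR = ω* − 1 ≈ 0.9639210.
ρ_SOR^m ≤ 10^(−3) ⇔ m ≥ 3·ln10/(−ln 0.9639210) = 6.90776/0.0367459 = 187.987; m = ⌈187.987⌉ = 188.

m = 188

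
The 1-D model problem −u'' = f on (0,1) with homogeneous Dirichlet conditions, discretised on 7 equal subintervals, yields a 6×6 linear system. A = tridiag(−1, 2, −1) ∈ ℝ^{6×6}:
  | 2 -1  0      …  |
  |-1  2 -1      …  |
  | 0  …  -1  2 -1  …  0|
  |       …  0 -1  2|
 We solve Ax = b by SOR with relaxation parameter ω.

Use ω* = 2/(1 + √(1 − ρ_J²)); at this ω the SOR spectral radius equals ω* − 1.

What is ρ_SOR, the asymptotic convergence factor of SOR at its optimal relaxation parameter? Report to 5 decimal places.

ρ_J = max_k |cos(kπ/7)| = cos(π/7) = 0.90097
root = sin(π/7) = 0.433884  (since 1−cos² = sin²).
Then 2/(1+√(1−ρ_J²)) = 2/(1+0.433884); ω* = 2/1.433884 = 1.39481.
ρ_SOR = ω* − 1 ≈ 0.39481.

ρ_SOR = 0.39481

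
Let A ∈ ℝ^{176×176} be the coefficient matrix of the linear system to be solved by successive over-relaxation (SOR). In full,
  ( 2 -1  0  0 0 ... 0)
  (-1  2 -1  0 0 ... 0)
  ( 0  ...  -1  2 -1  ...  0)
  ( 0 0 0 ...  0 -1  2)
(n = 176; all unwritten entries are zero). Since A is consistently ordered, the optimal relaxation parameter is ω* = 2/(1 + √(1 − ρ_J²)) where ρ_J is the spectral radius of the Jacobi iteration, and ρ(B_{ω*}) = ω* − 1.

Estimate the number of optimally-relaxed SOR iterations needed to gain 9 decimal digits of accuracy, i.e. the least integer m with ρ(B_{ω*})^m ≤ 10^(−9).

n=176: λ(B_J) = 1 − λ(A)/2 = cos(kπ/177); k=1 gives ρ_J = 0.9998425.
root = sin(π/177) = 0.0177482  (since 1−cos² = sin²).
Then 2/(1+√(1−ρ_J²)) = 2/(1+0.0177482); ω* = 2/1.0177482 = 1.9651226.
ρ(B_{ω*}) = ω*−1 = 0.9651226
Need (0.9651226)^m ≤ 10^(−9): m ≥ 9·ln10/|ln 0.9651226| = 20.7233/0.0355001 = 583.753 ⇒ m = 584.

m = 584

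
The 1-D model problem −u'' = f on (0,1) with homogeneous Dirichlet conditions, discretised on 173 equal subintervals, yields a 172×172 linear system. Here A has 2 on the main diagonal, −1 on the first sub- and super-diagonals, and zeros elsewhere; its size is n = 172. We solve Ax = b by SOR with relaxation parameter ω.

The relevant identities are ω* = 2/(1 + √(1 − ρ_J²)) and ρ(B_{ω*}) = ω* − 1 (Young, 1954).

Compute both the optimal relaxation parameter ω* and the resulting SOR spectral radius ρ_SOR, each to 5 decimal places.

With n=172, ρ(Jacobi) = cos(π/173) = 0.99984.
root = sin(π/173) = 0.018158  (since 1−cos² = sin²).
ω* = 2 / (1 + 0.018158) = 2 / 1.018158 ≈ 1.96433.
At ω = 1.96433 every |λ(B_ω)| = ω−1, so ρ_SOR = 0.96433.

ω* = 1.96433, ρ_SOR = 0.96433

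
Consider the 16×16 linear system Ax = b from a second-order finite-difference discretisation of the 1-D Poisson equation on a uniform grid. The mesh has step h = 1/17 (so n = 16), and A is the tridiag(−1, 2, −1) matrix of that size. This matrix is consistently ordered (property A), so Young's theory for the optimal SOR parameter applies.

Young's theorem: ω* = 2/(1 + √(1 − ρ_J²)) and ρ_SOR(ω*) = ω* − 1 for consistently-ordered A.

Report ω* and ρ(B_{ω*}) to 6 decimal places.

ω* = 1.689547, ρ_SOR = 0.689547

½·tridiag(1,0,1) at n=16: λ_k = cos(kπ/17); max |λ| at k=1 ⇒ ρ_J = cos(π/17) ≈ 0.982973.
√(1 − cos²(π/17)) = sin(π/17) ≈ 0.1837495.
[ω*] 2 ÷ (1 + 0.1837495) = 2 ÷ 1.1837495 = 1.689547.
Hence ρ(B_{ω*}) = 1.689547 − 1 = 0.689547.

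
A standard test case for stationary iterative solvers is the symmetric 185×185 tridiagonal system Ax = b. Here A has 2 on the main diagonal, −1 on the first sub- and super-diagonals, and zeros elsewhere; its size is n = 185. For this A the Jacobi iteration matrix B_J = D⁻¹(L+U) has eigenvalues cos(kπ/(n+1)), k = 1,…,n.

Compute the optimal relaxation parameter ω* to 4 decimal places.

ω* = 1.9668

½·tridiag(1,0,1) at n=185: λ_k = cos(kπ/186); max |λ| at k=1 ⇒ ρ_J = cos(π/186) ≈ 0.9999.
√(1−ρ_J²) = |sin(π/186)| = 0.01689
ω* = 2/(1+0.01689) = 1.9668
Hence ρ(B_{ω*}) = 1.9668 − 1 = 0.9668.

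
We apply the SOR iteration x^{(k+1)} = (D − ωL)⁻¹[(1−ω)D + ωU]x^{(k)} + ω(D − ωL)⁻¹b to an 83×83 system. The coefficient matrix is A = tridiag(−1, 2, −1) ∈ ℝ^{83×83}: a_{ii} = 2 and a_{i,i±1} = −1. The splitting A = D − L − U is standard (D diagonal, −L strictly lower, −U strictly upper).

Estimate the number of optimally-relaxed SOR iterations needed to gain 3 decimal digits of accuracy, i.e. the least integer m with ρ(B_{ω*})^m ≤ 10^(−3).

m = 93

With n=83, ρ(Jacobi) = cos(π/84) = 0.9993007.
root = sin(π/84) = 0.0373912  (since 1−cos² = sin²).
Young: ω* = 2/(1+√(1−ρ_J²)) = 2/(1+0.0373912) = 2/1.0373912 = 1.9279130.
ρ_SOR = ω* − 1 = 1.9279130 − 1 = 0.9279130.
ρ_SOR^m ≤ 10^(−3) ⇔ m ≥ 3·ln10/(−ln 0.9279130) = 6.90776/0.0748173 = 92.328; m = ⌈92.328⌉ = 93.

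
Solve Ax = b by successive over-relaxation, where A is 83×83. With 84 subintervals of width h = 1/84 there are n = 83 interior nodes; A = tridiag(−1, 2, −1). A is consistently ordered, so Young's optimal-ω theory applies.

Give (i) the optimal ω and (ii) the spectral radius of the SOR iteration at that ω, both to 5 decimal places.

ω* = 1.92791, ρ_SOR = 0.92791

½·tridiag(1,0,1) at n=83: λ_k = cos(kπ/84); max |λ| at k=1 ⇒ ρ_J = cos(π/84) ≈ 0.99930.
1 − cos²(π/84) = sin²(π/84) ⇒ √(1−ρ_J²) = sin(π/84) = 0.037391.
[ω*] 2 ÷ (1 + 0.037391) = 2 ÷ 1.037391 = 1.92791.
ρ_SOR = ω* − 1 ≈ 0.92791.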